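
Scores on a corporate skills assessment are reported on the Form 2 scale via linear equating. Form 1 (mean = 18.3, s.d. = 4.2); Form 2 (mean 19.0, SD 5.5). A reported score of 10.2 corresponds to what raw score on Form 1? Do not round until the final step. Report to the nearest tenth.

11.6

Invert y = (SD_Y/SD_X)(x − M_X) + M_Y:
x = (SD_X/SD_Y)(y − M_Y) + M_X = (4.2/5.5)(10.2 − 19.0) + 18.3
x = 0.763636 × -8.800 + 18.3 = 11.6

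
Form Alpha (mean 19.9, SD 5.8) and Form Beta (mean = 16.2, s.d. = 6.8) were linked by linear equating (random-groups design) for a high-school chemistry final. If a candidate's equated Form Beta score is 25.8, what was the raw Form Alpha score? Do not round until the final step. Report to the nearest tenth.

Invert y = (SD_Y/SD_X)(x − M_X) + M_Y:
x = (SD_X/SD_Y)(y − M_Y) + M_X = (5.8/6.8)(25.8 − 16.2) + 19.9
x = 0.852941 × 9.600 + 19.9 = 28.1

28.1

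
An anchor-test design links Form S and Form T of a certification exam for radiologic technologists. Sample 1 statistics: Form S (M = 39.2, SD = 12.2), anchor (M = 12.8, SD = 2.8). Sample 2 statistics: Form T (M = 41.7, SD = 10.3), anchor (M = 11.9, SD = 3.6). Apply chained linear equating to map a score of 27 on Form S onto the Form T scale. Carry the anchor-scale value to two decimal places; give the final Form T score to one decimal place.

36.3

Form S → anchor (Sample 1): v = (2.8/12.2)(27 − 39.2) + 12.8 = 10.00
anchor → Form T (Sample 2): y = (10.3/3.6)(10.00 − 11.9) + 41.7 = 36.3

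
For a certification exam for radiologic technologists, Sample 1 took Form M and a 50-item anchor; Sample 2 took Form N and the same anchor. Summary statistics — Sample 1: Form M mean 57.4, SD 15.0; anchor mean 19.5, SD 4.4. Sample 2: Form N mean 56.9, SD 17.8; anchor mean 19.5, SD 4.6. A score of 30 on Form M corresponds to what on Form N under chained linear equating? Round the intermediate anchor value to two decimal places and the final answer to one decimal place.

Form M → anchor (Sample 1): v = (4.4/15.0)(30 − 57.4) + 19.5 = 11.46
anchor → Form N (Sample 2): y = (17.8/4.6)(11.46 − 19.5) + 56.9 = 25.8

25.8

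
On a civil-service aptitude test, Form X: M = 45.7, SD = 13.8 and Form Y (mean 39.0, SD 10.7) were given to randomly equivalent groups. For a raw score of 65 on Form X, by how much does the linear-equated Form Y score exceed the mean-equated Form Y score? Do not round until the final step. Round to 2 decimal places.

Mean-equated: 65 + (39.0 − 45.7) = 58.30
Linear-equated: (10.7/13.8)(65 − 45.7) + 39.0 = 53.964
Difference = 53.964 − 58.30 = -4.34

-4.34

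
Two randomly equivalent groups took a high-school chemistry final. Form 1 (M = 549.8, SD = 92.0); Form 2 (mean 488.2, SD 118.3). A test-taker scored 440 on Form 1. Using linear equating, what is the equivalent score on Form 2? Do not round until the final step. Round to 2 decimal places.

Linear equating: y = (SD_Y/SD_X)(x − M_X) + M_Y
y = (118.3/92.0)(440 − 549.8) + 488.2
y = 1.285870 × -109.8 + 488.2 = -141.1885 + 488.2 = 347.01

347.01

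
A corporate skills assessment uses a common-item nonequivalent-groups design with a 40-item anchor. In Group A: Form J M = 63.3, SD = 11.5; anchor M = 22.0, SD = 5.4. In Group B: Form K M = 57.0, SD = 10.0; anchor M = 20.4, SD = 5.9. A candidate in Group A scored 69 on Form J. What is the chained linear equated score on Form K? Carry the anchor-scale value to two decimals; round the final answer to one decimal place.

64.3

Form J → anchor (Group A): v = (5.4/11.5)(69 − 63.3) + 22.0 = 24.68
anchor → Form K (Group B): y = (10.0/5.9)(24.68 − 20.4) + 57.0 = 64.3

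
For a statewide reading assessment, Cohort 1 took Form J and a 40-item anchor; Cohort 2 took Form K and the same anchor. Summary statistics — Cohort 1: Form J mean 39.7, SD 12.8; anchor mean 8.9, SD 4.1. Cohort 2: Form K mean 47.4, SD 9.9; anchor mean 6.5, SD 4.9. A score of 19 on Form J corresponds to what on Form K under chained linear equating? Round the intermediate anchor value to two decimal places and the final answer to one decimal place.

38.9

Form J → anchor (Cohort 1): v = (4.1/12.8)(19 − 39.7) + 8.9 = 2.27
anchor → Form K (Cohort 2): y = (9.9/4.9)(2.27 − 6.5) + 47.4 = 38.9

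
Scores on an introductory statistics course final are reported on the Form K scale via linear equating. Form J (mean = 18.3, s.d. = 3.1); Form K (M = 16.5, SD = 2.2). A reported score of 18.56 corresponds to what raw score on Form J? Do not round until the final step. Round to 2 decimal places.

Invert y = (SD_Y/SD_X)(x − M_X) + M_Y:
x = (SD_X/SD_Y)(y − M_Y) + M_X = (3.1/2.2)(18.56 − 16.5) + 18.3
x = 1.409091 × 2.060 + 18.3 = 21.20

21.20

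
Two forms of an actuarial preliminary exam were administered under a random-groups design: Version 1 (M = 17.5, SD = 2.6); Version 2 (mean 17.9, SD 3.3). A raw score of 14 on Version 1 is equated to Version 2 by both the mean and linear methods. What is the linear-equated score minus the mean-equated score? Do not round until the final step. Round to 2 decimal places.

Mean-equated: 14 + (17.9 − 17.5) = 14.40
Linear-equated: (3.3/2.6)(14 − 17.5) + 17.9 = 13.458
Difference = 13.458 − 14.40 = -0.94

-0.94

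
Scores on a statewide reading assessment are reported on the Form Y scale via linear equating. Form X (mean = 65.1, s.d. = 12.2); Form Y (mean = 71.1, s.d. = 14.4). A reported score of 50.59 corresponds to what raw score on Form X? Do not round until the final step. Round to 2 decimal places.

Invert y = (SD_Y/SD_X)(x − M_X) + M_Y:
x = (SD_X/SD_Y)(y − M_Y) + M_X = (12.2/14.4)(50.59 − 71.1) + 65.1
x = 0.847222 × -20.510 + 65.1 = 47.72

47.72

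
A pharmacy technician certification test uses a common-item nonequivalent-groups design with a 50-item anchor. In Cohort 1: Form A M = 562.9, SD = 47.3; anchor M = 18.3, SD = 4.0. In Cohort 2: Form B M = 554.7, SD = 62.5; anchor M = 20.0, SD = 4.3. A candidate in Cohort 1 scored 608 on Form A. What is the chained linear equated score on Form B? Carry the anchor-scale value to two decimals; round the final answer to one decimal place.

585.4

Form A → anchor (Cohort 1): v = (4.0/47.3)(608 − 562.9) + 18.3 = 22.11
anchor → Form B (Cohort 2): y = (62.5/4.3)(22.11 − 20.0) + 554.7 = 585.4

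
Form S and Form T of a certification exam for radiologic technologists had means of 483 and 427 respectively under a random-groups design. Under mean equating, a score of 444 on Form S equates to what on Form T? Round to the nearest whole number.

388

Mean equating: y = x + (M_Y − M_X) = 444 + (427 − 483) = 388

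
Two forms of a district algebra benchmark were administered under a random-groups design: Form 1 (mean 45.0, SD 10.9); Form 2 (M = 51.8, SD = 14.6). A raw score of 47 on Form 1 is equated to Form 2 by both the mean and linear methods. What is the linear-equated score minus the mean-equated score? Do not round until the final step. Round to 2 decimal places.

Mean-equated: 47 + (51.8 − 45.0) = 53.80
Linear-equated: (14.6/10.9)(47 − 45.0) + 51.8 = 54.479
Difference = 54.479 − 53.80 = 0.68

0.68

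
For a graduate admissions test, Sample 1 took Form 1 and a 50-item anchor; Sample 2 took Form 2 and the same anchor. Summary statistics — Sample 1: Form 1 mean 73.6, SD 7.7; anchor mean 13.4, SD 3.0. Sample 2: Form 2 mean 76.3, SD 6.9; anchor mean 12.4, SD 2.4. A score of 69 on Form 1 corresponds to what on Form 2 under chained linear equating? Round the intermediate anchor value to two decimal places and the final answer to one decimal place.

Form 1 → anchor (Sample 1): v = (3.0/7.7)(69 − 73.6) + 13.4 = 11.61
anchor → Form 2 (Sample 2): y = (6.9/2.4)(11.61 − 12.4) + 76.3 = 74.0

74.0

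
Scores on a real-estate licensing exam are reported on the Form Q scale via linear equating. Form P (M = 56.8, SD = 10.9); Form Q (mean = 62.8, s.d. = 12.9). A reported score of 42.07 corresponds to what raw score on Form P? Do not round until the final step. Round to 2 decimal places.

39.28

Invert y = (SD_Y/SD_X)(x − M_X) + M_Y:
x = (SD_X/SD_Y)(y − M_Y) + M_X = (10.9/12.9)(42.07 − 62.8) + 56.8
x = 0.844961 × -20.730 + 56.8 = 39.28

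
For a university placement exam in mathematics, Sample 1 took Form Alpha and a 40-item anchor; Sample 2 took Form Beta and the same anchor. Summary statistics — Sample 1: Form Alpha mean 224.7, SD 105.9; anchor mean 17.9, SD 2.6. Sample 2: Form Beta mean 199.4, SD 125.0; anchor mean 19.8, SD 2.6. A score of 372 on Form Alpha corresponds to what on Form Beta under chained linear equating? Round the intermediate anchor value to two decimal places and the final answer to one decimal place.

282.1

Form Alpha → anchor (Sample 1): v = (2.6/105.9)(372 − 224.7) + 17.9 = 21.52
anchor → Form Beta (Sample 2): y = (125.0/2.6)(21.52 − 19.8) + 199.4 = 282.1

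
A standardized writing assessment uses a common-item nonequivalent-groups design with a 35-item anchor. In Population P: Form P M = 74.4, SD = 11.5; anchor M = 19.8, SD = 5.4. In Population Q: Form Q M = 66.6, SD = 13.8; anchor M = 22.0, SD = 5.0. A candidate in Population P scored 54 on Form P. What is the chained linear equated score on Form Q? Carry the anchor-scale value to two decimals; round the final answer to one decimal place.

34.1

Form P → anchor (Population P): v = (5.4/11.5)(54 − 74.4) + 19.8 = 10.22
anchor → Form Q (Population Q): y = (13.8/5.0)(10.22 − 22.0) + 66.6 = 34.1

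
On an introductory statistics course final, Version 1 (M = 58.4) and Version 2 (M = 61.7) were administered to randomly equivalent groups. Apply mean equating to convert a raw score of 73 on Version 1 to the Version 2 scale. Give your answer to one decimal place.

76.3

Mean equating: y = x + (M_Y − M_X) = 73 + (61.7 − 58.4) = 76.3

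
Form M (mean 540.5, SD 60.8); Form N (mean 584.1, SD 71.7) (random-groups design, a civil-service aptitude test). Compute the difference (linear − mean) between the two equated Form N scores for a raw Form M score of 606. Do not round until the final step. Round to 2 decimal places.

11.74

Mean-equated: 606 + (584.1 − 540.5) = 649.60
Linear-equated: (71.7/60.8)(606 − 540.5) + 584.1 = 661.343
Difference = 661.343 − 649.60 = 11.74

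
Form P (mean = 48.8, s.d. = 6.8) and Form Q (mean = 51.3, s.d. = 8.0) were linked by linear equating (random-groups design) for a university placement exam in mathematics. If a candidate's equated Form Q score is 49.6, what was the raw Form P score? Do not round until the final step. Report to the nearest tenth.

47.4

Invert y = (SD_Y/SD_X)(x − M_X) + M_Y:
x = (SD_X/SD_Y)(y − M_Y) + M_X = (6.8/8.0)(49.6 − 51.3) + 48.8
x = 0.850000 × -1.700 + 48.8 = 47.4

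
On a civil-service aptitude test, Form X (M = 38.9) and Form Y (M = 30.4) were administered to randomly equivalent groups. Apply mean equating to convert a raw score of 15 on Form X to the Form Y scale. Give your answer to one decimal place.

Mean equating: y = x + (M_Y − M_X) = 15 + (30.4 − 38.9) = 6.5

6.5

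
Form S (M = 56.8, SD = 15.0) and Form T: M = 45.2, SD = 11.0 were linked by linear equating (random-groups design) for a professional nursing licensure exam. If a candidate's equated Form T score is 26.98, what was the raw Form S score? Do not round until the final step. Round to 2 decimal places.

Invert y = (SD_Y/SD_X)(x − M_X) + M_Y:
x = (SD_X/SD_Y)(y − M_Y) + M_X = (15.0/11.0)(26.98 − 45.2) + 56.8
x = 1.363636 × -18.220 + 56.8 = 31.95

31.95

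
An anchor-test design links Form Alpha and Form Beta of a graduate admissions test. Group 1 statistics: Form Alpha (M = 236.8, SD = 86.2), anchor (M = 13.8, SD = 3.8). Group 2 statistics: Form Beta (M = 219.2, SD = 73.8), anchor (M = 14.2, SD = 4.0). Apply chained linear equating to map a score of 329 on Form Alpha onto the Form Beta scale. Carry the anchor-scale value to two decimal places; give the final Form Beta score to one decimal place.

286.7

Form Alpha → anchor (Group 1): v = (3.8/86.2)(329 − 236.8) + 13.8 = 17.86
anchor → Form Beta (Group 2): y = (73.8/4.0)(17.86 − 14.2) + 219.2 = 286.7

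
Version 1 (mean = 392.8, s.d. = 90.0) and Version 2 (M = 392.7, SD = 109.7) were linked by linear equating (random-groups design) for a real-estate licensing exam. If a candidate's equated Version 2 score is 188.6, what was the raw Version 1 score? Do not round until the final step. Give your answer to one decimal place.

225.4

Invert y = (SD_Y/SD_X)(x − M_X) + M_Y:
x = (SD_X/SD_Y)(y − M_Y) + M_X = (90.0/109.7)(188.6 − 392.7) + 392.8
x = 0.820419 × -204.100 + 392.8 = 225.4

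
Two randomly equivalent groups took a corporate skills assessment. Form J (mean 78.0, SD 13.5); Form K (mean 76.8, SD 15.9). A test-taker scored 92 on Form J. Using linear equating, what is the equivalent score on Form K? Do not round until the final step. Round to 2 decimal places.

93.29

Linear equating: y = (SD_Y/SD_X)(x − M_X) + M_Y
y = (15.9/13.5)(92 − 78.0) + 76.8
y = 1.177778 × 14.0 + 76.8 = 16.4889 + 76.8 = 93.29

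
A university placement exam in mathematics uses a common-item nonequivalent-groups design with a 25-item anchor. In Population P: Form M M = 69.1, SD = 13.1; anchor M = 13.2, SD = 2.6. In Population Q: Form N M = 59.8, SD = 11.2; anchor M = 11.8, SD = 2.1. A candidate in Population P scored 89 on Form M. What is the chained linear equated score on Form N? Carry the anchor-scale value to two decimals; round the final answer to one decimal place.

Form M → anchor (Population P): v = (2.6/13.1)(89 − 69.1) + 13.2 = 17.15
anchor → Form N (Population Q): y = (11.2/2.1)(17.15 − 11.8) + 59.8 = 88.3

88.3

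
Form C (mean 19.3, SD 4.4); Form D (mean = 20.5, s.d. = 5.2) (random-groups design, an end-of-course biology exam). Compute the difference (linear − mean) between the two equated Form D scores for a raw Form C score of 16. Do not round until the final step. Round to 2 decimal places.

-0.60

Mean-equated: 16 + (20.5 − 19.3) = 17.20
Linear-equated: (5.2/4.4)(16 − 19.3) + 20.5 = 16.600
Difference = 16.600 − 17.20 = -0.60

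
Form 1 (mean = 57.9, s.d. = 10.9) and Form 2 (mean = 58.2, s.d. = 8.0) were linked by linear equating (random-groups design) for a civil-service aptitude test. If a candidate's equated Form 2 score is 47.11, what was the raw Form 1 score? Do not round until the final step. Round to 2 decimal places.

42.79

Invert y = (SD_Y/SD_X)(x − M_X) + M_Y:
x = (SD_X/SD_Y)(y − M_Y) + M_X = (10.9/8.0)(47.11 − 58.2) + 57.9
x = 1.362500 × -11.090 + 57.9 = 42.79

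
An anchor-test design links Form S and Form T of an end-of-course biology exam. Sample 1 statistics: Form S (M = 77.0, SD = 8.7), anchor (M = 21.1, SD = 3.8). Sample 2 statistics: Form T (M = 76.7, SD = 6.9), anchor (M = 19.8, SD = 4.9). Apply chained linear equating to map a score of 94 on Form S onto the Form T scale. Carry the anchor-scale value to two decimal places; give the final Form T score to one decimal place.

Form S → anchor (Sample 1): v = (3.8/8.7)(94 − 77.0) + 21.1 = 28.53
anchor → Form T (Sample 2): y = (6.9/4.9)(28.53 − 19.8) + 76.7 = 89.0

89.0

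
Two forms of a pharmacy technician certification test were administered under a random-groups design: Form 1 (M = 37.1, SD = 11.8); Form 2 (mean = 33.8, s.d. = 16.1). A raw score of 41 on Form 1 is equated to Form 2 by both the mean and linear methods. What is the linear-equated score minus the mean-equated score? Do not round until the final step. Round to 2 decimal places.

Mean-equated: 41 + (33.8 − 37.1) = 37.70
Linear-equated: (16.1/11.8)(41 − 37.1) + 33.8 = 39.121
Difference = 39.121 − 37.70 = 1.42

1.42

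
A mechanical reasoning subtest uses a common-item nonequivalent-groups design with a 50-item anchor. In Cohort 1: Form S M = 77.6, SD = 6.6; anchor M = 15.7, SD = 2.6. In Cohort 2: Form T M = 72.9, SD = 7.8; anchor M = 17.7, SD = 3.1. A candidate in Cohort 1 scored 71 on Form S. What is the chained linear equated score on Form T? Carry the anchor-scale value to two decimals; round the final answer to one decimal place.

Form S → anchor (Cohort 1): v = (2.6/6.6)(71 − 77.6) + 15.7 = 13.10
anchor → Form T (Cohort 2): y = (7.8/3.1)(13.10 − 17.7) + 72.9 = 61.3

61.3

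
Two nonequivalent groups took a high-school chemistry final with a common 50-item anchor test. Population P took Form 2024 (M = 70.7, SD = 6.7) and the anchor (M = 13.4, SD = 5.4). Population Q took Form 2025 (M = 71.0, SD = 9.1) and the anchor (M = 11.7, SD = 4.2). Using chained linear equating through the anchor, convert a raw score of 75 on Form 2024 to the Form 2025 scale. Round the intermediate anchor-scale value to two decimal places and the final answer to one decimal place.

82.2

Form 2024 → anchor (Population P): v = (5.4/6.7)(75 − 70.7) + 13.4 = 16.87
anchor → Form 2025 (Population Q): y = (9.1/4.2)(16.87 − 11.7) + 71.0 = 82.2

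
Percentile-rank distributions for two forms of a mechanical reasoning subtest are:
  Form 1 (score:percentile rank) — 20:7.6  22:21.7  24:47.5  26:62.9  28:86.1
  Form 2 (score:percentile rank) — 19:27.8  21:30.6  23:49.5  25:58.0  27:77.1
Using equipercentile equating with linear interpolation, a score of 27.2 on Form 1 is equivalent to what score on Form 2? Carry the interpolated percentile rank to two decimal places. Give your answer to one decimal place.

27.0

PR of 27.2 on Form 1: 62.9 + (27.2 − 26)/(28 − 26) × (86.1 − 62.9) = 76.82
On Form 2, PR 76.82 falls between score 25 (PR 58.0) and 27 (PR 77.1).
Interpolate: 25 + (76.82 − 58.0)/(77.1 − 58.0) × (27 − 25) = 27.0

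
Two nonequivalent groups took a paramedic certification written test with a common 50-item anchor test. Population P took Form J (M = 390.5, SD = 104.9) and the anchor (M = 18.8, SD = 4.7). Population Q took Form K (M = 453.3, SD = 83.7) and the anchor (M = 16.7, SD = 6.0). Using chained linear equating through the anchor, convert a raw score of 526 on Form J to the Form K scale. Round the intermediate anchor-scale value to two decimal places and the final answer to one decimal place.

Form J → anchor (Population P): v = (4.7/104.9)(526 − 390.5) + 18.8 = 24.87
anchor → Form K (Population Q): y = (83.7/6.0)(24.87 − 16.7) + 453.3 = 567.3

567.3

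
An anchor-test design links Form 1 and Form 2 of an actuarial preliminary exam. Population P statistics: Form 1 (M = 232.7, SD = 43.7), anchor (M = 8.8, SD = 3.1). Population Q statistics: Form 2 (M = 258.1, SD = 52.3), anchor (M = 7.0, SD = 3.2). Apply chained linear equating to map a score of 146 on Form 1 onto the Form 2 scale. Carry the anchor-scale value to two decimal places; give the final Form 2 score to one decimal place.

187.0

Form 1 → anchor (Population P): v = (3.1/43.7)(146 − 232.7) + 8.8 = 2.65
anchor → Form 2 (Population Q): y = (52.3/3.2)(2.65 − 7.0) + 258.1 = 187.0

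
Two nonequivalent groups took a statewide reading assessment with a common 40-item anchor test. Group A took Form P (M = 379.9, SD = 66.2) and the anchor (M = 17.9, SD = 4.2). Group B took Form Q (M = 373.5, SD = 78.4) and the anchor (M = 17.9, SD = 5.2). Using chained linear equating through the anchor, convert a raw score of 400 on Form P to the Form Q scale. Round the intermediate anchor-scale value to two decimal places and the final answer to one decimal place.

Form P → anchor (Group A): v = (4.2/66.2)(400 − 379.9) + 17.9 = 19.18
anchor → Form Q (Group B): y = (78.4/5.2)(19.18 − 17.9) + 373.5 = 392.8

392.8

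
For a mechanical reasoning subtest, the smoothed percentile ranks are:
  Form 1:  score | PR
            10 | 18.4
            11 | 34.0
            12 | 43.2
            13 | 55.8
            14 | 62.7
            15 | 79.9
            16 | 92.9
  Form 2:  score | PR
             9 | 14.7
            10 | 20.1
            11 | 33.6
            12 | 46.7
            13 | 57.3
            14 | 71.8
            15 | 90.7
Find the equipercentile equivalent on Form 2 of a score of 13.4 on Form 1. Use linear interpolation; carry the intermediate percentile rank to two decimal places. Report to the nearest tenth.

13.1

PR of 13.4 on Form 1: 55.8 + (13.4 − 13)/(14 − 13) × (62.7 − 55.8) = 58.56
On Form 2, PR 58.56 falls between score 13 (PR 57.3) and 14 (PR 71.8).
Interpolate: 13 + (58.56 − 57.3)/(71.8 − 57.3) × (14 − 13) = 13.1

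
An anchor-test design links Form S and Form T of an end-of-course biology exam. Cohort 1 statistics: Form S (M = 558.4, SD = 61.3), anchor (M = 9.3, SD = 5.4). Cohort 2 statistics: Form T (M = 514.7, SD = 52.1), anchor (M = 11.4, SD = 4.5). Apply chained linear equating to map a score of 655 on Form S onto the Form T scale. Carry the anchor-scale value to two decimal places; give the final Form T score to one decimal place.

588.9

Form S → anchor (Cohort 1): v = (5.4/61.3)(655 − 558.4) + 9.3 = 17.81
anchor → Form T (Cohort 2): y = (52.1/4.5)(17.81 − 11.4) + 514.7 = 588.9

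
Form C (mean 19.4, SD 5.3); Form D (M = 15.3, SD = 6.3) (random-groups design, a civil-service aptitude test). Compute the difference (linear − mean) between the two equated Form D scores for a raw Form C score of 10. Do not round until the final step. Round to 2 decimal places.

Mean-equated: 10 + (15.3 − 19.4) = 5.90
Linear-equated: (6.3/5.3)(10 − 19.4) + 15.3 = 4.126
Difference = 4.126 − 5.90 = -1.77

-1.77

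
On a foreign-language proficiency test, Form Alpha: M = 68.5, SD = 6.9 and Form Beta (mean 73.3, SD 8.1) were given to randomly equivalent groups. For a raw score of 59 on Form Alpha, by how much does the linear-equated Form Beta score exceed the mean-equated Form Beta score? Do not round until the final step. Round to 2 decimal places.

-1.65

Mean-equated: 59 + (73.3 − 68.5) = 63.80
Linear-equated: (8.1/6.9)(59 − 68.5) + 73.3 = 62.148
Difference = 62.148 − 63.80 = -1.65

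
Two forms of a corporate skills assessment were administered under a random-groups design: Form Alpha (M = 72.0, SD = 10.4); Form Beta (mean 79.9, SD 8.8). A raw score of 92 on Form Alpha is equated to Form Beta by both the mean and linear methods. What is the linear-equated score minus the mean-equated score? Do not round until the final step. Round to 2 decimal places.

-3.08

Mean-equated: 92 + (79.9 − 72.0) = 99.90
Linear-equated: (8.8/10.4)(92 − 72.0) + 79.9 = 96.823
Difference = 96.823 − 99.90 = -3.08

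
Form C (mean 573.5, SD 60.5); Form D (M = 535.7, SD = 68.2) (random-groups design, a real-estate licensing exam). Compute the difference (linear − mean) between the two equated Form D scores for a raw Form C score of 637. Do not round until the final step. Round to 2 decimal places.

8.08

Mean-equated: 637 + (535.7 − 573.5) = 599.20
Linear-equated: (68.2/60.5)(637 − 573.5) + 535.7 = 607.282
Difference = 607.282 − 599.20 = 8.08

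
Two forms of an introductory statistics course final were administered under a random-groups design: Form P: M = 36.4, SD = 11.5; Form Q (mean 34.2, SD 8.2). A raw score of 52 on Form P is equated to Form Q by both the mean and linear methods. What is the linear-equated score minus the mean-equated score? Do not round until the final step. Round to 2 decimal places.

-4.48

Mean-equated: 52 + (34.2 − 36.4) = 49.80
Linear-equated: (8.2/11.5)(52 − 36.4) + 34.2 = 45.323
Difference = 45.323 − 49.80 = -4.48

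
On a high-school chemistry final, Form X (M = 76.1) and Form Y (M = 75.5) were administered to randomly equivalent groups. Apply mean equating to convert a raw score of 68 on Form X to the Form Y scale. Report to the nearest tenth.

Mean equating: y = x + (M_Y − M_X) = 68 + (75.5 − 76.1) = 67.4

67.4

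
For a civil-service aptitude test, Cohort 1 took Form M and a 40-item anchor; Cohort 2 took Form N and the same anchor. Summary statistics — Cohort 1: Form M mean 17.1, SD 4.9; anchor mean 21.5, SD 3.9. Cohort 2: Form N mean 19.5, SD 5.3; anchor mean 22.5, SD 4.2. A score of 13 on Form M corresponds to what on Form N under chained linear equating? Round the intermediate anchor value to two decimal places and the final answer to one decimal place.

14.1

Form M → anchor (Cohort 1): v = (3.9/4.9)(13 − 17.1) + 21.5 = 18.24
anchor → Form N (Cohort 2): y = (5.3/4.2)(18.24 − 22.5) + 19.5 = 14.1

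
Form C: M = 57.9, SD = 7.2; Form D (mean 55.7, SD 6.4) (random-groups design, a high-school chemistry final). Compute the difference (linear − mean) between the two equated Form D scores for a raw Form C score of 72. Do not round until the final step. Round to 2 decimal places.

Mean-equated: 72 + (55.7 − 57.9) = 69.80
Linear-equated: (6.4/7.2)(72 − 57.9) + 55.7 = 68.233
Difference = 68.233 − 69.80 = -1.57

-1.57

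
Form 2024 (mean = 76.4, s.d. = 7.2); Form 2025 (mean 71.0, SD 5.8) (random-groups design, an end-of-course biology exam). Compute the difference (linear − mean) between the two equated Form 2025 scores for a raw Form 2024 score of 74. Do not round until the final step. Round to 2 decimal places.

Mean-equated: 74 + (71.0 − 76.4) = 68.60
Linear-equated: (5.8/7.2)(74 − 76.4) + 71.0 = 69.067
Difference = 69.067 − 68.60 = 0.47

0.47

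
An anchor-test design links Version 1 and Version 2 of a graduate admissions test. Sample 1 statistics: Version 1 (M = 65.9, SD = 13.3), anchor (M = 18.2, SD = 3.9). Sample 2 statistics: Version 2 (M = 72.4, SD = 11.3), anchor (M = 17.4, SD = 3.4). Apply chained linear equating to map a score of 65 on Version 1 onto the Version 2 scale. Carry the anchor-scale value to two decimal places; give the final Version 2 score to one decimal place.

74.2

Version 1 → anchor (Sample 1): v = (3.9/13.3)(65 − 65.9) + 18.2 = 17.94
anchor → Version 2 (Sample 2): y = (11.3/3.4)(17.94 − 17.4) + 72.4 = 74.2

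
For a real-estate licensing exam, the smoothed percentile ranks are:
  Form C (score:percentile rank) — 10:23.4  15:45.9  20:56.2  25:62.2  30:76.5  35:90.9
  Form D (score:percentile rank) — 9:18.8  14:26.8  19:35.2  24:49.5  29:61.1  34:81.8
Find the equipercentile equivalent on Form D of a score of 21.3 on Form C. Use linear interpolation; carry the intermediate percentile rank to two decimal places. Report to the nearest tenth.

27.6

PR of 21.3 on Form C: 56.2 + (21.3 − 20)/(25 − 20) × (62.2 − 56.2) = 57.76
On Form D, PR 57.76 falls between score 24 (PR 49.5) and 29 (PR 61.1).
Interpolate: 24 + (57.76 − 49.5)/(61.1 − 49.5) × (29 − 24) = 27.6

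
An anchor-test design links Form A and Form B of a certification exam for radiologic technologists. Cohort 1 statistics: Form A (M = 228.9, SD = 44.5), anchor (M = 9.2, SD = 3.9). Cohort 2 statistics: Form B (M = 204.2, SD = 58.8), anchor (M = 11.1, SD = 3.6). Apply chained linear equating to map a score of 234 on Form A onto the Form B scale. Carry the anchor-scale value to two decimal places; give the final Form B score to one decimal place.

180.5

Form A → anchor (Cohort 1): v = (3.9/44.5)(234 − 228.9) + 9.2 = 9.65
anchor → Form B (Cohort 2): y = (58.8/3.6)(9.65 − 11.1) + 204.2 = 180.5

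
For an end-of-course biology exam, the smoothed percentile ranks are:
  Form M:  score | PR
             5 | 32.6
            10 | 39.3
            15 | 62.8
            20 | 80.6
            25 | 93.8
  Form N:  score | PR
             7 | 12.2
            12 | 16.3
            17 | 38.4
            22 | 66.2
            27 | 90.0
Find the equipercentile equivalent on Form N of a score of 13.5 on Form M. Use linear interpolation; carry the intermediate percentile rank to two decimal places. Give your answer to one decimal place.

PR of 13.5 on Form M: 39.3 + (13.5 − 10)/(15 − 10) × (62.8 − 39.3) = 55.75
On Form N, PR 55.75 falls between score 17 (PR 38.4) and 22 (PR 66.2).
Interpolate: 17 + (55.75 − 38.4)/(66.2 − 38.4) × (22 − 17) = 20.1

20.1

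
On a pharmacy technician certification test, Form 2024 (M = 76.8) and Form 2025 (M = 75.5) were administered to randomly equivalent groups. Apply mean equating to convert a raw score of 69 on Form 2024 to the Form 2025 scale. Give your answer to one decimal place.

Mean equating: y = x + (M_Y − M_X) = 69 + (75.5 − 76.8) = 67.7

67.7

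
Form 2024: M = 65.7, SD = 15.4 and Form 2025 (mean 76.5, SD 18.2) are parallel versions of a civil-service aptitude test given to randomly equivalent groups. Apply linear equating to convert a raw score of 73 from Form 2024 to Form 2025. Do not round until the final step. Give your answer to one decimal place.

Linear equating: y = (SD_Y/SD_X)(x − M_X) + M_Y
y = (18.2/15.4)(73 − 65.7) + 76.5
y = 1.181818 × 7.3 + 76.5 = 8.6273 + 76.5 = 85.1

85.1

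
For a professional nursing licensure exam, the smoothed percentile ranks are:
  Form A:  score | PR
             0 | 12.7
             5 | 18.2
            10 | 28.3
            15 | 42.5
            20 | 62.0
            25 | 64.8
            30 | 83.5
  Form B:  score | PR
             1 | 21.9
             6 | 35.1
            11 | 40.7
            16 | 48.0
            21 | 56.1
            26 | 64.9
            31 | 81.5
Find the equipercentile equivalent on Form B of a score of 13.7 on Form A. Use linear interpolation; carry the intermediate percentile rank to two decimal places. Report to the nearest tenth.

9.3

PR of 13.7 on Form A: 28.3 + (13.7 − 10)/(15 − 10) × (42.5 − 28.3) = 38.81
On Form B, PR 38.81 falls between score 6 (PR 35.1) and 11 (PR 40.7).
Interpolate: 6 + (38.81 − 35.1)/(40.7 − 35.1) × (11 − 6) = 9.3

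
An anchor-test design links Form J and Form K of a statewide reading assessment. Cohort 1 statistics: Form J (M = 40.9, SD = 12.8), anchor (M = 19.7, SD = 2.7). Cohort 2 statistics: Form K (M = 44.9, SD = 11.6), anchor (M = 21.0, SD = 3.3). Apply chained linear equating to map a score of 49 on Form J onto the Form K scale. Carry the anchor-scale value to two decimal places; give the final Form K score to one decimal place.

46.3

Form J → anchor (Cohort 1): v = (2.7/12.8)(49 − 40.9) + 19.7 = 21.41
anchor → Form K (Cohort 2): y = (11.6/3.3)(21.41 − 21.0) + 44.9 = 46.3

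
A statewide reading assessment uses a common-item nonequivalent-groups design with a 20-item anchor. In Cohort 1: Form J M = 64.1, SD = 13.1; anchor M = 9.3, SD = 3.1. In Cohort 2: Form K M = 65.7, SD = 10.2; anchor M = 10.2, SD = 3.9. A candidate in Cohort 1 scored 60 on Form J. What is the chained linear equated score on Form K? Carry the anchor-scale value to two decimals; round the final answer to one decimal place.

60.8

Form J → anchor (Cohort 1): v = (3.1/13.1)(60 − 64.1) + 9.3 = 8.33
anchor → Form K (Cohort 2): y = (10.2/3.9)(8.33 − 10.2) + 65.7 = 60.8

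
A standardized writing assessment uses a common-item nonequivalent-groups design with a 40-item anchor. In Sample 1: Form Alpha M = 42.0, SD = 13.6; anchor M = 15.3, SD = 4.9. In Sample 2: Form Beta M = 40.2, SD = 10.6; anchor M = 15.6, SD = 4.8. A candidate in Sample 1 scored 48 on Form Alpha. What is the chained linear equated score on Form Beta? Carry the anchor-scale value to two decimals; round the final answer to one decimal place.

Form Alpha → anchor (Sample 1): v = (4.9/13.6)(48 − 42.0) + 15.3 = 17.46
anchor → Form Beta (Sample 2): y = (10.6/4.8)(17.46 − 15.6) + 40.2 = 44.3

44.3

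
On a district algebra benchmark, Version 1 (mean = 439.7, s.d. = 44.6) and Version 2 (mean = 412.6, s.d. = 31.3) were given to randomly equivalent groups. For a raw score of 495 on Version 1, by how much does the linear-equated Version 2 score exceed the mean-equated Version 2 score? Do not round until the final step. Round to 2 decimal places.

-16.49

Mean-equated: 495 + (412.6 − 439.7) = 467.90
Linear-equated: (31.3/44.6)(495 − 439.7) + 412.6 = 451.409
Difference = 451.409 − 467.90 = -16.49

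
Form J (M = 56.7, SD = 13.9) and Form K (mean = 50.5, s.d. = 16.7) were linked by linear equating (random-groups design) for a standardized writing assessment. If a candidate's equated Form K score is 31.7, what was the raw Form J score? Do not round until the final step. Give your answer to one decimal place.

Invert y = (SD_Y/SD_X)(x − M_X) + M_Y:
x = (SD_X/SD_Y)(y − M_Y) + M_X = (13.9/16.7)(31.7 − 50.5) + 56.7
x = 0.832335 × -18.800 + 56.7 = 41.1

41.1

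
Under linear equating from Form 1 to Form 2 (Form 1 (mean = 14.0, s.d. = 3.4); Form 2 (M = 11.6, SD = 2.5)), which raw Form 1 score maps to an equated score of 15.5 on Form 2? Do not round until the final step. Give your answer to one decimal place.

Invert y = (SD_Y/SD_X)(x − M_X) + M_Y:
x = (SD_X/SD_Y)(y − M_Y) + M_X = (3.4/2.5)(15.5 − 11.6) + 14.0
x = 1.360000 × 3.900 + 14.0 = 19.3

19.3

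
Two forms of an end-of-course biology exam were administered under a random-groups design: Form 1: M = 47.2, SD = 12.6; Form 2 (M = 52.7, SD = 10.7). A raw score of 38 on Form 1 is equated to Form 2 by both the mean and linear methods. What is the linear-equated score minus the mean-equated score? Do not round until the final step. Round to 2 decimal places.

Mean-equated: 38 + (52.7 − 47.2) = 43.50
Linear-equated: (10.7/12.6)(38 − 47.2) + 52.7 = 44.887
Difference = 44.887 − 43.50 = 1.39

1.39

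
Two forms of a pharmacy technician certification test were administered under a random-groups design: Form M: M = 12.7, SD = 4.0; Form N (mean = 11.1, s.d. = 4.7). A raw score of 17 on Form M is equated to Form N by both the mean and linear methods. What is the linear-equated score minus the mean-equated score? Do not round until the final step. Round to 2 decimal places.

0.75

Mean-equated: 17 + (11.1 − 12.7) = 15.40
Linear-equated: (4.7/4.0)(17 − 12.7) + 11.1 = 16.152
Difference = 16.152 − 15.40 = 0.75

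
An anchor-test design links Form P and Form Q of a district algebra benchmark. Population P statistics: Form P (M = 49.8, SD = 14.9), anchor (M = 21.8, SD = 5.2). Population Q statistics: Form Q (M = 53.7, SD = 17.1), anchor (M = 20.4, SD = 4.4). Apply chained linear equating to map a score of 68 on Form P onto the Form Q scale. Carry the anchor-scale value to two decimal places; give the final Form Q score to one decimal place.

83.8

Form P → anchor (Population P): v = (5.2/14.9)(68 − 49.8) + 21.8 = 28.15
anchor → Form Q (Population Q): y = (17.1/4.4)(28.15 − 20.4) + 53.7 = 83.8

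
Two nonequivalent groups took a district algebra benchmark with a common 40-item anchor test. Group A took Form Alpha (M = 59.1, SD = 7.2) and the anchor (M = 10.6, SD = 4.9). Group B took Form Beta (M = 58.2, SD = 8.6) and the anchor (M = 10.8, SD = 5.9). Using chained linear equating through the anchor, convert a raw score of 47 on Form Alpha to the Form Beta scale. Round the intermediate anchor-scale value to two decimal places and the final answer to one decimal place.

Form Alpha → anchor (Group A): v = (4.9/7.2)(47 − 59.1) + 10.6 = 2.37
anchor → Form Beta (Group B): y = (8.6/5.9)(2.37 − 10.8) + 58.2 = 45.9

45.9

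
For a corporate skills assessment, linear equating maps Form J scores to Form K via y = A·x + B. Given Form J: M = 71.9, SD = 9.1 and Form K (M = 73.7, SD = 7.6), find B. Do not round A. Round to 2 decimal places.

A = SD_Y / SD_X = 7.6 / 9.1 = 0.835165
B = M_Y − A·M_X = 73.7 − 0.835165 × 71.9 = 13.65

13.65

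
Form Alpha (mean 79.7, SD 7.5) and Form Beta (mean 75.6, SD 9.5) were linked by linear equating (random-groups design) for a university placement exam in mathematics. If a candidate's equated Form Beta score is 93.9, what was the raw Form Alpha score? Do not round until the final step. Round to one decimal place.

Invert y = (SD_Y/SD_X)(x − M_X) + M_Y:
x = (SD_X/SD_Y)(y − M_Y) + M_X = (7.5/9.5)(93.9 − 75.6) + 79.7
x = 0.789474 × 18.300 + 79.7 = 94.1

94.1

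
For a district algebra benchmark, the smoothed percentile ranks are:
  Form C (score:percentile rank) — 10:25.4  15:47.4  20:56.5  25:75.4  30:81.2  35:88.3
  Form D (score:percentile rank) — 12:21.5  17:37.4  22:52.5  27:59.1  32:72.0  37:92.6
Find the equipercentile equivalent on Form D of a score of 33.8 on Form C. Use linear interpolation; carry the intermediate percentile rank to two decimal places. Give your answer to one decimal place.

35.5

PR of 33.8 on Form C: 81.2 + (33.8 − 30)/(35 − 30) × (88.3 − 81.2) = 86.60
On Form D, PR 86.60 falls between score 32 (PR 72.0) and 37 (PR 92.6).
Interpolate: 32 + (86.60 − 72.0)/(92.6 − 72.0) × (37 − 32) = 35.5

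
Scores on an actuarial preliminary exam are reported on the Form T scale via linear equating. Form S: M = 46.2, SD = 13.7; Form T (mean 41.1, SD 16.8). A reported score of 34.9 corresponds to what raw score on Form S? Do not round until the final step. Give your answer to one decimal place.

Invert y = (SD_Y/SD_X)(x − M_X) + M_Y:
x = (SD_X/SD_Y)(y − M_Y) + M_X = (13.7/16.8)(34.9 − 41.1) + 46.2
x = 0.815476 × -6.200 + 46.2 = 41.1

41.1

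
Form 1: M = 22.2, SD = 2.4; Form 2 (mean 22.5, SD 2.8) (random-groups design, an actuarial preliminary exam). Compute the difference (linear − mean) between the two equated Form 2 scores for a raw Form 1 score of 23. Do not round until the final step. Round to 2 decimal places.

Mean-equated: 23 + (22.5 − 22.2) = 23.30
Linear-equated: (2.8/2.4)(23 − 22.2) + 22.5 = 23.433
Difference = 23.433 − 23.30 = 0.13

0.13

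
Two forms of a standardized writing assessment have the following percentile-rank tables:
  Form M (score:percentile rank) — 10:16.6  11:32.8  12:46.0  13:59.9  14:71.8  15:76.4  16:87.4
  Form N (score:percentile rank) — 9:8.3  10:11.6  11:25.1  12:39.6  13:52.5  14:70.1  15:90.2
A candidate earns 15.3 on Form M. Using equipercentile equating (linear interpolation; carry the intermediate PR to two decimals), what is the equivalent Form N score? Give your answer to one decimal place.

14.5

PR of 15.3 on Form M: 76.4 + (15.3 − 15)/(16 − 15) × (87.4 − 76.4) = 79.70
On Form N, PR 79.70 falls between score 14 (PR 70.1) and 15 (PR 90.2).
Interpolate: 14 + (79.70 − 70.1)/(90.2 − 70.1) × (15 − 14) = 14.5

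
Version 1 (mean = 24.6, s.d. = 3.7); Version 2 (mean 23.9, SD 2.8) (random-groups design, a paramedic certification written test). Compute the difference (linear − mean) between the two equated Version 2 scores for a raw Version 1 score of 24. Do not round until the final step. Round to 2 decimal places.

0.15

Mean-equated: 24 + (23.9 − 24.6) = 23.30
Linear-equated: (2.8/3.7)(24 − 24.6) + 23.9 = 23.446
Difference = 23.446 − 23.30 = 0.15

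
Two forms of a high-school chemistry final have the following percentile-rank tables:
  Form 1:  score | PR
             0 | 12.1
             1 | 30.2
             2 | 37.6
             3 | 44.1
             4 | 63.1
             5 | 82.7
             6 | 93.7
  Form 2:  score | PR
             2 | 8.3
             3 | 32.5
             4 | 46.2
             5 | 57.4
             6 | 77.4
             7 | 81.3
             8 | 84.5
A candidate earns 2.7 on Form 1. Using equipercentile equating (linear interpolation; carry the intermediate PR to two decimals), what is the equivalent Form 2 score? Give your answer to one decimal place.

3.7

PR of 2.7 on Form 1: 37.6 + (2.7 − 2)/(3 − 2) × (44.1 − 37.6) = 42.15
On Form 2, PR 42.15 falls between score 3 (PR 32.5) and 4 (PR 46.2).
Interpolate: 3 + (42.15 − 32.5)/(46.2 − 32.5) × (4 − 3) = 3.7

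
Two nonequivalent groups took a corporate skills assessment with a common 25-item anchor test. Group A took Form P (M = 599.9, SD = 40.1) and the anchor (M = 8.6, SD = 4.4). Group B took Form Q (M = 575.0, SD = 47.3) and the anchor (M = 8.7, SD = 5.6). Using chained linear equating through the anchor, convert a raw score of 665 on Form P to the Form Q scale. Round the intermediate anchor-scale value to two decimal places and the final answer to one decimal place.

634.5

Form P → anchor (Group A): v = (4.4/40.1)(665 − 599.9) + 8.6 = 15.74
anchor → Form Q (Group B): y = (47.3/5.6)(15.74 − 8.7) + 575.0 = 634.5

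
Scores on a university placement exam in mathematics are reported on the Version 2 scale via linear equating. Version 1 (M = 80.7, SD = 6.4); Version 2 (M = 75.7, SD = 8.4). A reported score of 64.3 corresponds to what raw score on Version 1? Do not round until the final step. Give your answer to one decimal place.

Invert y = (SD_Y/SD_X)(x − M_X) + M_Y:
x = (SD_X/SD_Y)(y − M_Y) + M_X = (6.4/8.4)(64.3 − 75.7) + 80.7
x = 0.761905 × -11.400 + 80.7 = 72.0

72.0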